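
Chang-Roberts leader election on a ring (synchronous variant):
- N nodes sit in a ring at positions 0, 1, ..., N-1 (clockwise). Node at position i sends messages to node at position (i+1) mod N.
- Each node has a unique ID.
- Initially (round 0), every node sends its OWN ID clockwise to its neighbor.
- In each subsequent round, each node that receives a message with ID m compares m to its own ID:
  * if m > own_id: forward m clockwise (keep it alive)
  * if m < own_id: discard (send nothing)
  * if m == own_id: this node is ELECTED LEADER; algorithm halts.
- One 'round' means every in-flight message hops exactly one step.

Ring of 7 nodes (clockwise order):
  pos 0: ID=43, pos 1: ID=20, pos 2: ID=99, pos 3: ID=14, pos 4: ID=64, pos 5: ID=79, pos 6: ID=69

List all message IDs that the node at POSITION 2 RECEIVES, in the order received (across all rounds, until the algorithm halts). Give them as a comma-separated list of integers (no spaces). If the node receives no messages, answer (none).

Round 1: pos1(id20) recv 43: fwd; pos2(id99) recv 20: drop; pos3(id14) recv 99: fwd; pos4(id64) recv 14: drop; pos5(id79) recv 64: drop; pos6(id69) recv 79: fwd; pos0(id43) recv 69: fwd
Round 2: pos2(id99) recv 43: drop; pos4(id64) recv 99: fwd; pos0(id43) recv 79: fwd; pos1(id20) recv 69: fwd
Round 3: pos5(id79) recv 99: fwd; pos1(id20) recv 79: fwd; pos2(id99) recv 69: drop
Round 4: pos6(id69) recv 99: fwd; pos2(id99) recv 79: drop
Round 5: pos0(id43) recv 99: fwd
Round 6: pos1(id20) recv 99: fwd
Round 7: pos2(id99) recv 99: ELECTED

Answer: 20,43,69,79,99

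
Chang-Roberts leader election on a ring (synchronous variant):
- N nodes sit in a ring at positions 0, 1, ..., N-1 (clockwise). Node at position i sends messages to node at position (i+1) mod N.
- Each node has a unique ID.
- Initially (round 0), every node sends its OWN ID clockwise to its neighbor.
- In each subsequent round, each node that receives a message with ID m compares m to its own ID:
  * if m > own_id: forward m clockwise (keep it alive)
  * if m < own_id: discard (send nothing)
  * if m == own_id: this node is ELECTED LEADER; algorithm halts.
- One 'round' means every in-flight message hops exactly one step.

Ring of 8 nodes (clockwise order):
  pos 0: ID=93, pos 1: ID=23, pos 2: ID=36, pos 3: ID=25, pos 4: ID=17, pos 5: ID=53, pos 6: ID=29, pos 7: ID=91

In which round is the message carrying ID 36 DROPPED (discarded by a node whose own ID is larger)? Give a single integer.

Round 1: pos1(id23) recv 93: fwd; pos2(id36) recv 23: drop; pos3(id25) recv 36: fwd; pos4(id17) recv 25: fwd; pos5(id53) recv 17: drop; pos6(id29) recv 53: fwd; pos7(id91) recv 29: drop; pos0(id93) recv 91: drop
Round 2: pos2(id36) recv 93: fwd; pos4(id17) recv 36: fwd; pos5(id53) recv 25: drop; pos7(id91) recv 53: drop
Round 3: pos3(id25) recv 93: fwd; pos5(id53) recv 36: drop
Round 4: pos4(id17) recv 93: fwd
Round 5: pos5(id53) recv 93: fwd
Round 6: pos6(id29) recv 93: fwd
Round 7: pos7(id91) recv 93: fwd
Round 8: pos0(id93) recv 93: ELECTED
Message ID 36 originates at pos 2; dropped at pos 5 in round 3

Answer: 3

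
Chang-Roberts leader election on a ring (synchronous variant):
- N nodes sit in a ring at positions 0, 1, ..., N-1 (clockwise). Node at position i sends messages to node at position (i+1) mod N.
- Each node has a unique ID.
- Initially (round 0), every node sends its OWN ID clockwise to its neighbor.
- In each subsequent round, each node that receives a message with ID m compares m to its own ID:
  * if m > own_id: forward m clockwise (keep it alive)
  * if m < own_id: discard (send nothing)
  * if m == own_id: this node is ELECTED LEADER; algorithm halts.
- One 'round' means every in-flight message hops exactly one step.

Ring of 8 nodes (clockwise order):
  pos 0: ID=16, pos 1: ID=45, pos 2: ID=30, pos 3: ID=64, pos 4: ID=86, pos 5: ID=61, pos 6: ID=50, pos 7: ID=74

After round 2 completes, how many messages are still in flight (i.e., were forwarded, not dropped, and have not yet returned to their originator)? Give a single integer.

Answer: 2

Derivation:
Round 1: pos1(id45) recv 16: drop; pos2(id30) recv 45: fwd; pos3(id64) recv 30: drop; pos4(id86) recv 64: drop; pos5(id61) recv 86: fwd; pos6(id50) recv 61: fwd; pos7(id74) recv 50: drop; pos0(id16) recv 74: fwd
Round 2: pos3(id64) recv 45: drop; pos6(id50) recv 86: fwd; pos7(id74) recv 61: drop; pos1(id45) recv 74: fwd
After round 2: 2 messages still in flight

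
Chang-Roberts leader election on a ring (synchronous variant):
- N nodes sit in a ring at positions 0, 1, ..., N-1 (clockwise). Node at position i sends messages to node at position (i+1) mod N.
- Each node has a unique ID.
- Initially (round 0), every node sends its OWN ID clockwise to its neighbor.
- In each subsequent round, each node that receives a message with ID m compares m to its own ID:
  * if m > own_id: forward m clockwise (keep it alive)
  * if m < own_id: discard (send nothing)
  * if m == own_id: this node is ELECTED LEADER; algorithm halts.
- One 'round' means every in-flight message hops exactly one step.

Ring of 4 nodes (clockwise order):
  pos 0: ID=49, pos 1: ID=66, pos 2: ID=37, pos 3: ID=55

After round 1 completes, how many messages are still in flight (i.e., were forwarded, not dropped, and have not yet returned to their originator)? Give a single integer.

Answer: 2

Derivation:
Round 1: pos1(id66) recv 49: drop; pos2(id37) recv 66: fwd; pos3(id55) recv 37: drop; pos0(id49) recv 55: fwd
After round 1: 2 messages still in flight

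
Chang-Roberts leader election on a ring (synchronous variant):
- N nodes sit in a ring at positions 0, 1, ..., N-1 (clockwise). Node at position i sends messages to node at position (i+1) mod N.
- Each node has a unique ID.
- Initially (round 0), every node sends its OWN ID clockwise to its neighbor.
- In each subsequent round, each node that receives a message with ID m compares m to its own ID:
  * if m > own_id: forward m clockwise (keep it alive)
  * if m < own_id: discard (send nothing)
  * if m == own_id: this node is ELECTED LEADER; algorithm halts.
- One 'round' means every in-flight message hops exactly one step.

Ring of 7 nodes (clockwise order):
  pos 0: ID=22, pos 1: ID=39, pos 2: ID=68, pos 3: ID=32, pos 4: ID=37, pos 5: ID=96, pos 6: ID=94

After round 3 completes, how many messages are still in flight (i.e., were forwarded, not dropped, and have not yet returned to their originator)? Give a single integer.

Round 1: pos1(id39) recv 22: drop; pos2(id68) recv 39: drop; pos3(id32) recv 68: fwd; pos4(id37) recv 32: drop; pos5(id96) recv 37: drop; pos6(id94) recv 96: fwd; pos0(id22) recv 94: fwd
Round 2: pos4(id37) recv 68: fwd; pos0(id22) recv 96: fwd; pos1(id39) recv 94: fwd
Round 3: pos5(id96) recv 68: drop; pos1(id39) recv 96: fwd; pos2(id68) recv 94: fwd
After round 3: 2 messages still in flight

Answer: 2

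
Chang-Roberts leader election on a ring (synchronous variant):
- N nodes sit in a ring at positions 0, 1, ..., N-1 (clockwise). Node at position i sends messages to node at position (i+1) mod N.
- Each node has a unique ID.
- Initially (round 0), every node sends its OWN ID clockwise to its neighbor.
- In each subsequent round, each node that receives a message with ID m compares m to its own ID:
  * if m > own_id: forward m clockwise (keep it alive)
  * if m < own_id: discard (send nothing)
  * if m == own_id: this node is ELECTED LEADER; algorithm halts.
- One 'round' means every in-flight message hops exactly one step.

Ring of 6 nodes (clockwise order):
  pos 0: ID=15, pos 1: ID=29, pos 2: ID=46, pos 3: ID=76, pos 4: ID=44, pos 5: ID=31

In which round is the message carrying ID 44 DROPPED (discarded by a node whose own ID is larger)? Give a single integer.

Answer: 4

Derivation:
Round 1: pos1(id29) recv 15: drop; pos2(id46) recv 29: drop; pos3(id76) recv 46: drop; pos4(id44) recv 76: fwd; pos5(id31) recv 44: fwd; pos0(id15) recv 31: fwd
Round 2: pos5(id31) recv 76: fwd; pos0(id15) recv 44: fwd; pos1(id29) recv 31: fwd
Round 3: pos0(id15) recv 76: fwd; pos1(id29) recv 44: fwd; pos2(id46) recv 31: drop
Round 4: pos1(id29) recv 76: fwd; pos2(id46) recv 44: drop
Round 5: pos2(id46) recv 76: fwd
Round 6: pos3(id76) recv 76: ELECTED
Message ID 44 originates at pos 4; dropped at pos 2 in round 4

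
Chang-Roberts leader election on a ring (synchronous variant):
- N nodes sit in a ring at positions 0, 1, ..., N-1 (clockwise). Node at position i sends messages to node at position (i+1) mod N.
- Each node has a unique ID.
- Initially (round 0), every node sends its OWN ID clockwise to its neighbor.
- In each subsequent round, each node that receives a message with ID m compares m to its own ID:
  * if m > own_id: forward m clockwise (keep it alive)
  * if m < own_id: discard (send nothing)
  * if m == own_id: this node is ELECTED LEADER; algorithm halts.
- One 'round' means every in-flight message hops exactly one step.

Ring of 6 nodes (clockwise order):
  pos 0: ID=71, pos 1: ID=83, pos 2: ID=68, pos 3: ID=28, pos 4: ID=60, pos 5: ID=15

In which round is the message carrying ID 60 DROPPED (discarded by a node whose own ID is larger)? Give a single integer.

Round 1: pos1(id83) recv 71: drop; pos2(id68) recv 83: fwd; pos3(id28) recv 68: fwd; pos4(id60) recv 28: drop; pos5(id15) recv 60: fwd; pos0(id71) recv 15: drop
Round 2: pos3(id28) recv 83: fwd; pos4(id60) recv 68: fwd; pos0(id71) recv 60: drop
Round 3: pos4(id60) recv 83: fwd; pos5(id15) recv 68: fwd
Round 4: pos5(id15) recv 83: fwd; pos0(id71) recv 68: drop
Round 5: pos0(id71) recv 83: fwd
Round 6: pos1(id83) recv 83: ELECTED
Message ID 60 originates at pos 4; dropped at pos 0 in round 2

Answer: 2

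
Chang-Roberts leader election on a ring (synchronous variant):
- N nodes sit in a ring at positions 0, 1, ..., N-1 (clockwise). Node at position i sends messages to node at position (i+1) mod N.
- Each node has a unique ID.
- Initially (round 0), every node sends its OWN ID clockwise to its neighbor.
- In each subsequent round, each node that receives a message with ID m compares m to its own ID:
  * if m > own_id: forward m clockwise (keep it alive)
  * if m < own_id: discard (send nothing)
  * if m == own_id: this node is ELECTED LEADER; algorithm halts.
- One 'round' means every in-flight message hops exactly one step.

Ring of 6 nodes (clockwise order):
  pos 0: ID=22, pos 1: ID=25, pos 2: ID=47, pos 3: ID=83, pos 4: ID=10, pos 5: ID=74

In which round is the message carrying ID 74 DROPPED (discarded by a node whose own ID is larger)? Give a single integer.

Answer: 4

Derivation:
Round 1: pos1(id25) recv 22: drop; pos2(id47) recv 25: drop; pos3(id83) recv 47: drop; pos4(id10) recv 83: fwd; pos5(id74) recv 10: drop; pos0(id22) recv 74: fwd
Round 2: pos5(id74) recv 83: fwd; pos1(id25) recv 74: fwd
Round 3: pos0(id22) recv 83: fwd; pos2(id47) recv 74: fwd
Round 4: pos1(id25) recv 83: fwd; pos3(id83) recv 74: drop
Round 5: pos2(id47) recv 83: fwd
Round 6: pos3(id83) recv 83: ELECTED
Message ID 74 originates at pos 5; dropped at pos 3 in round 4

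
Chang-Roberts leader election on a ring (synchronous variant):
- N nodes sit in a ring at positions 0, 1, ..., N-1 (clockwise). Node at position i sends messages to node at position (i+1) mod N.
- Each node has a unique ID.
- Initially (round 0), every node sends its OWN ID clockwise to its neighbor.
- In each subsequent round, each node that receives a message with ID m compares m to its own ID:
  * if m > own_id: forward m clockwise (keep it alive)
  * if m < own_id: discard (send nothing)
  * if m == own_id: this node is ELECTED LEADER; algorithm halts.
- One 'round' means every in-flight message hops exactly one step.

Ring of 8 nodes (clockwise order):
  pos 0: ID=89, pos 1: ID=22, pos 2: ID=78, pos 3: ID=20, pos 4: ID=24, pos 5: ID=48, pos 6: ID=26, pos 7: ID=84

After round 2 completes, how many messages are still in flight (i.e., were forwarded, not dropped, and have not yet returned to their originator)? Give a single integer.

Round 1: pos1(id22) recv 89: fwd; pos2(id78) recv 22: drop; pos3(id20) recv 78: fwd; pos4(id24) recv 20: drop; pos5(id48) recv 24: drop; pos6(id26) recv 48: fwd; pos7(id84) recv 26: drop; pos0(id89) recv 84: drop
Round 2: pos2(id78) recv 89: fwd; pos4(id24) recv 78: fwd; pos7(id84) recv 48: drop
After round 2: 2 messages still in flight

Answer: 2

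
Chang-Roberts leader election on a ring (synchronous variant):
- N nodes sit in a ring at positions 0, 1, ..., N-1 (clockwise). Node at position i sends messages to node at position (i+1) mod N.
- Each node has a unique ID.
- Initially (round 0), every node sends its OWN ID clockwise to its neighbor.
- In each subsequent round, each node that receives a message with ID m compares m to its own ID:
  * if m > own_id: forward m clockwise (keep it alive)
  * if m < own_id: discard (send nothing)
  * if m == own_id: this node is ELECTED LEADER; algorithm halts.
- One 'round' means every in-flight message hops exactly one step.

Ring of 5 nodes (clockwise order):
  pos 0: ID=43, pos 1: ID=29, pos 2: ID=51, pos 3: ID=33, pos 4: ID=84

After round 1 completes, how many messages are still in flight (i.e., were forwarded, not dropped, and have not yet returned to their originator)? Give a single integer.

Round 1: pos1(id29) recv 43: fwd; pos2(id51) recv 29: drop; pos3(id33) recv 51: fwd; pos4(id84) recv 33: drop; pos0(id43) recv 84: fwd
After round 1: 3 messages still in flight

Answer: 3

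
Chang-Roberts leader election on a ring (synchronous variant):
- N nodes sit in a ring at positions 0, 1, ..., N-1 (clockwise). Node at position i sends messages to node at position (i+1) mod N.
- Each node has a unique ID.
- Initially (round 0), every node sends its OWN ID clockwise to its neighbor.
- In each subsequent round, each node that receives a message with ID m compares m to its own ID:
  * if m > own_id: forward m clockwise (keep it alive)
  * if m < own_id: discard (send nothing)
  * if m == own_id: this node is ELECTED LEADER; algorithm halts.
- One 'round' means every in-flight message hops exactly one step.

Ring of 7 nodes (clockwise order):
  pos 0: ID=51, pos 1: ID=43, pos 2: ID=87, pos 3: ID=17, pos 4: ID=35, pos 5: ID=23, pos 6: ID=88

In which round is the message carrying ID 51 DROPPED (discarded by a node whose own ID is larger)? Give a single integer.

Round 1: pos1(id43) recv 51: fwd; pos2(id87) recv 43: drop; pos3(id17) recv 87: fwd; pos4(id35) recv 17: drop; pos5(id23) recv 35: fwd; pos6(id88) recv 23: drop; pos0(id51) recv 88: fwd
Round 2: pos2(id87) recv 51: drop; pos4(id35) recv 87: fwd; pos6(id88) recv 35: drop; pos1(id43) recv 88: fwd
Round 3: pos5(id23) recv 87: fwd; pos2(id87) recv 88: fwd
Round 4: pos6(id88) recv 87: drop; pos3(id17) recv 88: fwd
Round 5: pos4(id35) recv 88: fwd
Round 6: pos5(id23) recv 88: fwd
Round 7: pos6(id88) recv 88: ELECTED
Message ID 51 originates at pos 0; dropped at pos 2 in round 2

Answer: 2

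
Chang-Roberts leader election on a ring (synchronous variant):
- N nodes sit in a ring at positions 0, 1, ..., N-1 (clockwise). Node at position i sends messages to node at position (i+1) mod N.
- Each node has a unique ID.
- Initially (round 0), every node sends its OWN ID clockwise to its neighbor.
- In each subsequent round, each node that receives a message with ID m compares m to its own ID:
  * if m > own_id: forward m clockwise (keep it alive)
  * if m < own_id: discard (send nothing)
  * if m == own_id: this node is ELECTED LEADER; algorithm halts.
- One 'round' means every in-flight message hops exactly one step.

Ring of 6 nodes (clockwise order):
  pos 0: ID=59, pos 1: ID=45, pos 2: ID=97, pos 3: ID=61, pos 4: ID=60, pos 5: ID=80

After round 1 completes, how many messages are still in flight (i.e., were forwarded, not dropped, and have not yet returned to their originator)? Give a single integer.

Answer: 4

Derivation:
Round 1: pos1(id45) recv 59: fwd; pos2(id97) recv 45: drop; pos3(id61) recv 97: fwd; pos4(id60) recv 61: fwd; pos5(id80) recv 60: drop; pos0(id59) recv 80: fwd
After round 1: 4 messages still in flight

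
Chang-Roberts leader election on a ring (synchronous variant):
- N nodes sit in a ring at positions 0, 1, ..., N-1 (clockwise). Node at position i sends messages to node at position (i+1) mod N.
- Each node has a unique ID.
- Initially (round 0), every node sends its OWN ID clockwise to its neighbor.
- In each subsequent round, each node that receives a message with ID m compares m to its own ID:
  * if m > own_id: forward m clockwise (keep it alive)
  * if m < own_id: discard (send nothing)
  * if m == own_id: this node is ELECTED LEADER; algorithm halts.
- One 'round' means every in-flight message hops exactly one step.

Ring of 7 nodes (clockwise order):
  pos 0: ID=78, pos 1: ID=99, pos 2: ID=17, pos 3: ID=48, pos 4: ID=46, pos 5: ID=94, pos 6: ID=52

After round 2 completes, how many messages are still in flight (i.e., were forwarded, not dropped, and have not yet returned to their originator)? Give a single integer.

Answer: 2

Derivation:
Round 1: pos1(id99) recv 78: drop; pos2(id17) recv 99: fwd; pos3(id48) recv 17: drop; pos4(id46) recv 48: fwd; pos5(id94) recv 46: drop; pos6(id52) recv 94: fwd; pos0(id78) recv 52: drop
Round 2: pos3(id48) recv 99: fwd; pos5(id94) recv 48: drop; pos0(id78) recv 94: fwd
After round 2: 2 messages still in flight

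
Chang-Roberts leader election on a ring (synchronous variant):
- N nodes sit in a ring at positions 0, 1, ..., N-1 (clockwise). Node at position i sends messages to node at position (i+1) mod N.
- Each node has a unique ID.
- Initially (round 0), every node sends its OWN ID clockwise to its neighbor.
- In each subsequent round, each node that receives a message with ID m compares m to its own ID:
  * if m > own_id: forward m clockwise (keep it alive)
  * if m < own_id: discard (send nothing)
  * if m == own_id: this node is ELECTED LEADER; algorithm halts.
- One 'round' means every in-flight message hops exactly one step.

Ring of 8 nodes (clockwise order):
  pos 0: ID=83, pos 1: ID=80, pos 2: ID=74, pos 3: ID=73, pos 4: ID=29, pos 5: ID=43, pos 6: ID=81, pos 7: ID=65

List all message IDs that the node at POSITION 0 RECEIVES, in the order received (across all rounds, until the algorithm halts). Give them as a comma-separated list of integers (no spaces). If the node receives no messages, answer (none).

Round 1: pos1(id80) recv 83: fwd; pos2(id74) recv 80: fwd; pos3(id73) recv 74: fwd; pos4(id29) recv 73: fwd; pos5(id43) recv 29: drop; pos6(id81) recv 43: drop; pos7(id65) recv 81: fwd; pos0(id83) recv 65: drop
Round 2: pos2(id74) recv 83: fwd; pos3(id73) recv 80: fwd; pos4(id29) recv 74: fwd; pos5(id43) recv 73: fwd; pos0(id83) recv 81: drop
Round 3: pos3(id73) recv 83: fwd; pos4(id29) recv 80: fwd; pos5(id43) recv 74: fwd; pos6(id81) recv 73: drop
Round 4: pos4(id29) recv 83: fwd; pos5(id43) recv 80: fwd; pos6(id81) recv 74: drop
Round 5: pos5(id43) recv 83: fwd; pos6(id81) recv 80: drop
Round 6: pos6(id81) recv 83: fwd
Round 7: pos7(id65) recv 83: fwd
Round 8: pos0(id83) recv 83: ELECTED

Answer: 65,81,83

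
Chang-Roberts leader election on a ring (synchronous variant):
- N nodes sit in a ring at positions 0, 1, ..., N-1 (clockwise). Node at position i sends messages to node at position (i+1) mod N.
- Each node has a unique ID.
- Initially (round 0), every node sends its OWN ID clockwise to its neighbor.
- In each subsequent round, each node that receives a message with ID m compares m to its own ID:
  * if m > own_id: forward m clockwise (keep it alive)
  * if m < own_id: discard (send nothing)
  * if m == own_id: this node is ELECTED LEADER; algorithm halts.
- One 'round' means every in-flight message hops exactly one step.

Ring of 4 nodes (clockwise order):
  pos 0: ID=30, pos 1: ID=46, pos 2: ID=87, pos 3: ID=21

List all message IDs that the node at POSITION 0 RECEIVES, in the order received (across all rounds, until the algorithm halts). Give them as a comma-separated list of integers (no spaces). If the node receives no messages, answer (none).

Round 1: pos1(id46) recv 30: drop; pos2(id87) recv 46: drop; pos3(id21) recv 87: fwd; pos0(id30) recv 21: drop
Round 2: pos0(id30) recv 87: fwd
Round 3: pos1(id46) recv 87: fwd
Round 4: pos2(id87) recv 87: ELECTED

Answer: 21,87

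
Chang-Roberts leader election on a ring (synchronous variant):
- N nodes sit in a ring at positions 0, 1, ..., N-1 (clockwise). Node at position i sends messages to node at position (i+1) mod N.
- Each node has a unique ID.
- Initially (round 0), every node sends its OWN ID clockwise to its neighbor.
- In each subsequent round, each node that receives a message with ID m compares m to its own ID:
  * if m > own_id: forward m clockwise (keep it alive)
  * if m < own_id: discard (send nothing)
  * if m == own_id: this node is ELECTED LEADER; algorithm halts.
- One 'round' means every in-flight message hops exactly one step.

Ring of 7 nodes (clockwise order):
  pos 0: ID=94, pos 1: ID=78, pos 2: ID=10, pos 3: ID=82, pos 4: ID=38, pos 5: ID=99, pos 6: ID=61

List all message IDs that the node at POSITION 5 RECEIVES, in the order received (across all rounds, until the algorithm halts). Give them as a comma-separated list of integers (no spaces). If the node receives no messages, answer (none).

Answer: 38,82,94,99

Derivation:
Round 1: pos1(id78) recv 94: fwd; pos2(id10) recv 78: fwd; pos3(id82) recv 10: drop; pos4(id38) recv 82: fwd; pos5(id99) recv 38: drop; pos6(id61) recv 99: fwd; pos0(id94) recv 61: drop
Round 2: pos2(id10) recv 94: fwd; pos3(id82) recv 78: drop; pos5(id99) recv 82: drop; pos0(id94) recv 99: fwd
Round 3: pos3(id82) recv 94: fwd; pos1(id78) recv 99: fwd
Round 4: pos4(id38) recv 94: fwd; pos2(id10) recv 99: fwd
Round 5: pos5(id99) recv 94: drop; pos3(id82) recv 99: fwd
Round 6: pos4(id38) recv 99: fwd
Round 7: pos5(id99) recv 99: ELECTED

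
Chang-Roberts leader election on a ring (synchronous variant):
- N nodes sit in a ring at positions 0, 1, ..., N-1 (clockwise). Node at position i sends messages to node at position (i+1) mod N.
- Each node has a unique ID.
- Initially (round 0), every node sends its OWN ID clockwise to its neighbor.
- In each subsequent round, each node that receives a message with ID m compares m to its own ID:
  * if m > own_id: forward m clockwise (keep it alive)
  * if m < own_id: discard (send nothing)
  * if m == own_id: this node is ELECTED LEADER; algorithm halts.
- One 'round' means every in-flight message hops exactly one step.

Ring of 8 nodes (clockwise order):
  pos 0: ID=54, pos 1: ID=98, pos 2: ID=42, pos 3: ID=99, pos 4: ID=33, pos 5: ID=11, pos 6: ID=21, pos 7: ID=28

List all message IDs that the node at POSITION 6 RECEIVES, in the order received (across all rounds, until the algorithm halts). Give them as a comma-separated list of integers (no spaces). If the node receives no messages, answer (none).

Answer: 11,33,99

Derivation:
Round 1: pos1(id98) recv 54: drop; pos2(id42) recv 98: fwd; pos3(id99) recv 42: drop; pos4(id33) recv 99: fwd; pos5(id11) recv 33: fwd; pos6(id21) recv 11: drop; pos7(id28) recv 21: drop; pos0(id54) recv 28: drop
Round 2: pos3(id99) recv 98: drop; pos5(id11) recv 99: fwd; pos6(id21) recv 33: fwd
Round 3: pos6(id21) recv 99: fwd; pos7(id28) recv 33: fwd
Round 4: pos7(id28) recv 99: fwd; pos0(id54) recv 33: drop
Round 5: pos0(id54) recv 99: fwd
Round 6: pos1(id98) recv 99: fwd
Round 7: pos2(id42) recv 99: fwd
Round 8: pos3(id99) recv 99: ELECTED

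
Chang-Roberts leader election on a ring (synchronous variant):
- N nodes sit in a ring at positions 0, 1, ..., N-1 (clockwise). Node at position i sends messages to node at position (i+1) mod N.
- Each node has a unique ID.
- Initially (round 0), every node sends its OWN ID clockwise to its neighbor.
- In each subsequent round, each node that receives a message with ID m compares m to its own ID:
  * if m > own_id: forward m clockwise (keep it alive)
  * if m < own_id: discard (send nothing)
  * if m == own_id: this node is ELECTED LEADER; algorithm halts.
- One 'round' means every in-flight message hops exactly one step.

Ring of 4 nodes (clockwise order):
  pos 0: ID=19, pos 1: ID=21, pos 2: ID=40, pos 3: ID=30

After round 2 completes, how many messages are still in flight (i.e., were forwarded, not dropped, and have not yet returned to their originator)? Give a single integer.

Round 1: pos1(id21) recv 19: drop; pos2(id40) recv 21: drop; pos3(id30) recv 40: fwd; pos0(id19) recv 30: fwd
Round 2: pos0(id19) recv 40: fwd; pos1(id21) recv 30: fwd
After round 2: 2 messages still in flight

Answer: 2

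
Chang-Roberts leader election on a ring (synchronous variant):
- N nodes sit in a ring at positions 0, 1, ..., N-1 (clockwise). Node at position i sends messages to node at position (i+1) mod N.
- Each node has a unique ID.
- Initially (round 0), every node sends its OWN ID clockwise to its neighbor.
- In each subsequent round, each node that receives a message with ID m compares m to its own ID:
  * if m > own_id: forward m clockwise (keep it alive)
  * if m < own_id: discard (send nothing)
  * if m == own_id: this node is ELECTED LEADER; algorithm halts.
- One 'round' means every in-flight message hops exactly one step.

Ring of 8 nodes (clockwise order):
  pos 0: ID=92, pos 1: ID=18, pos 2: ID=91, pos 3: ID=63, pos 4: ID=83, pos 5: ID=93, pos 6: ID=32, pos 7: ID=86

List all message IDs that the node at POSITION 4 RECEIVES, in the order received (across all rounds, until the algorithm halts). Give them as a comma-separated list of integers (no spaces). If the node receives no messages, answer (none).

Answer: 63,91,92,93

Derivation:
Round 1: pos1(id18) recv 92: fwd; pos2(id91) recv 18: drop; pos3(id63) recv 91: fwd; pos4(id83) recv 63: drop; pos5(id93) recv 83: drop; pos6(id32) recv 93: fwd; pos7(id86) recv 32: drop; pos0(id92) recv 86: drop
Round 2: pos2(id91) recv 92: fwd; pos4(id83) recv 91: fwd; pos7(id86) recv 93: fwd
Round 3: pos3(id63) recv 92: fwd; pos5(id93) recv 91: drop; pos0(id92) recv 93: fwd
Round 4: pos4(id83) recv 92: fwd; pos1(id18) recv 93: fwd
Round 5: pos5(id93) recv 92: drop; pos2(id91) recv 93: fwd
Round 6: pos3(id63) recv 93: fwd
Round 7: pos4(id83) recv 93: fwd
Round 8: pos5(id93) recv 93: ELECTED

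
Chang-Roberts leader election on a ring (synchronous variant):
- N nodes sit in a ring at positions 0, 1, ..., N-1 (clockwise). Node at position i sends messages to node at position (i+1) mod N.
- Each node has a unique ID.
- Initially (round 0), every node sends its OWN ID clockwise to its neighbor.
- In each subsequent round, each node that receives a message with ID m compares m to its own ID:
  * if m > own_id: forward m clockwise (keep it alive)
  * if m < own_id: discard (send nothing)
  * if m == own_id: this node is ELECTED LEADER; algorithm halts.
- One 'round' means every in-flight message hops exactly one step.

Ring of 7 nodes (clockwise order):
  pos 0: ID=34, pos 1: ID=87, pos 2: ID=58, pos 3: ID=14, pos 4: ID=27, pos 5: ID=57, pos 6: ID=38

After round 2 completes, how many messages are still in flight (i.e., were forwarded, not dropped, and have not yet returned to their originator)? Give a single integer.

Round 1: pos1(id87) recv 34: drop; pos2(id58) recv 87: fwd; pos3(id14) recv 58: fwd; pos4(id27) recv 14: drop; pos5(id57) recv 27: drop; pos6(id38) recv 57: fwd; pos0(id34) recv 38: fwd
Round 2: pos3(id14) recv 87: fwd; pos4(id27) recv 58: fwd; pos0(id34) recv 57: fwd; pos1(id87) recv 38: drop
After round 2: 3 messages still in flight

Answer: 3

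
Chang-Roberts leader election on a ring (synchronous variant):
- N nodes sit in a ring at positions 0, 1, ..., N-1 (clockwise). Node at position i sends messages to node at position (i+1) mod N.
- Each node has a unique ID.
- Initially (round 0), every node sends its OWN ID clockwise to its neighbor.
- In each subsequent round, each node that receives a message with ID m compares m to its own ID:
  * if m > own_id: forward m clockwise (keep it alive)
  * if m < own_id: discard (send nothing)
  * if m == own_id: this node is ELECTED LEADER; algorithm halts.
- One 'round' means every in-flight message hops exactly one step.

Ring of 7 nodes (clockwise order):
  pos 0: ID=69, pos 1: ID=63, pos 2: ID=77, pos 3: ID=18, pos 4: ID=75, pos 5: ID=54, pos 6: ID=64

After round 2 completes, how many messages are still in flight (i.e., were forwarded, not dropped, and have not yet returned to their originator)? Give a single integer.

Round 1: pos1(id63) recv 69: fwd; pos2(id77) recv 63: drop; pos3(id18) recv 77: fwd; pos4(id75) recv 18: drop; pos5(id54) recv 75: fwd; pos6(id64) recv 54: drop; pos0(id69) recv 64: drop
Round 2: pos2(id77) recv 69: drop; pos4(id75) recv 77: fwd; pos6(id64) recv 75: fwd
After round 2: 2 messages still in flight

Answer: 2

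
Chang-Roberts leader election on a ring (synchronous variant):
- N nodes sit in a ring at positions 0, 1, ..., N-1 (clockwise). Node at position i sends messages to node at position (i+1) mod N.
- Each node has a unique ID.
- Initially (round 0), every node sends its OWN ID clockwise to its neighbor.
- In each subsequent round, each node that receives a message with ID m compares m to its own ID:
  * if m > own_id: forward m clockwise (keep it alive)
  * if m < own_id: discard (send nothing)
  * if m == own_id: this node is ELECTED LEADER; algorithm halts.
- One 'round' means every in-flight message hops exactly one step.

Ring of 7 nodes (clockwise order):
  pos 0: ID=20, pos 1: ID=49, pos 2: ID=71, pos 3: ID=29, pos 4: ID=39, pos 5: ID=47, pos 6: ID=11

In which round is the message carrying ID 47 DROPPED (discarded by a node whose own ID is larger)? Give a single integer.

Answer: 3

Derivation:
Round 1: pos1(id49) recv 20: drop; pos2(id71) recv 49: drop; pos3(id29) recv 71: fwd; pos4(id39) recv 29: drop; pos5(id47) recv 39: drop; pos6(id11) recv 47: fwd; pos0(id20) recv 11: drop
Round 2: pos4(id39) recv 71: fwd; pos0(id20) recv 47: fwd
Round 3: pos5(id47) recv 71: fwd; pos1(id49) recv 47: drop
Round 4: pos6(id11) recv 71: fwd
Round 5: pos0(id20) recv 71: fwd
Round 6: pos1(id49) recv 71: fwd
Round 7: pos2(id71) recv 71: ELECTED
Message ID 47 originates at pos 5; dropped at pos 1 in round 3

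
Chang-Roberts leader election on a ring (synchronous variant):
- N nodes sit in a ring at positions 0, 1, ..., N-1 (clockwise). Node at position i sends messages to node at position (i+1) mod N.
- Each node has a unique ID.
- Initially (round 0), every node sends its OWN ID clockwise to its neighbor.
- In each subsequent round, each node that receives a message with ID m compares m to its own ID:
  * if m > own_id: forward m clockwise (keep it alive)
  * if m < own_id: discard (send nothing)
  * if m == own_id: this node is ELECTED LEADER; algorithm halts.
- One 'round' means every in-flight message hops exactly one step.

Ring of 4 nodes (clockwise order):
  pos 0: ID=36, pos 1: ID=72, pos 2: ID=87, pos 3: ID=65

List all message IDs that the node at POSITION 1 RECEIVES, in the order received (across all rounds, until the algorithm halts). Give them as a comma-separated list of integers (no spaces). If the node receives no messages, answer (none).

Answer: 36,65,87

Derivation:
Round 1: pos1(id72) recv 36: drop; pos2(id87) recv 72: drop; pos3(id65) recv 87: fwd; pos0(id36) recv 65: fwd
Round 2: pos0(id36) recv 87: fwd; pos1(id72) recv 65: drop
Round 3: pos1(id72) recv 87: fwd
Round 4: pos2(id87) recv 87: ELECTED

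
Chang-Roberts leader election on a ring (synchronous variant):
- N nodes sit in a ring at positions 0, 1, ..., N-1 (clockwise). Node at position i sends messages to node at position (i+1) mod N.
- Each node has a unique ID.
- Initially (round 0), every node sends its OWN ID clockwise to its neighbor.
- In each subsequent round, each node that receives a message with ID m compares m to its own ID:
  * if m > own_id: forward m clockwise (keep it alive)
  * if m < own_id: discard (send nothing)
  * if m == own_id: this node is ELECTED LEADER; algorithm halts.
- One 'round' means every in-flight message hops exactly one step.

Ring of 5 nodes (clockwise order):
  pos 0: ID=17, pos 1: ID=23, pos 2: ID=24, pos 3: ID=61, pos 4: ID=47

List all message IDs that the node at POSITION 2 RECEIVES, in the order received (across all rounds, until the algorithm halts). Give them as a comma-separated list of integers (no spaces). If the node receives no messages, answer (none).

Answer: 23,47,61

Derivation:
Round 1: pos1(id23) recv 17: drop; pos2(id24) recv 23: drop; pos3(id61) recv 24: drop; pos4(id47) recv 61: fwd; pos0(id17) recv 47: fwd
Round 2: pos0(id17) recv 61: fwd; pos1(id23) recv 47: fwd
Round 3: pos1(id23) recv 61: fwd; pos2(id24) recv 47: fwd
Round 4: pos2(id24) recv 61: fwd; pos3(id61) recv 47: drop
Round 5: pos3(id61) recv 61: ELECTED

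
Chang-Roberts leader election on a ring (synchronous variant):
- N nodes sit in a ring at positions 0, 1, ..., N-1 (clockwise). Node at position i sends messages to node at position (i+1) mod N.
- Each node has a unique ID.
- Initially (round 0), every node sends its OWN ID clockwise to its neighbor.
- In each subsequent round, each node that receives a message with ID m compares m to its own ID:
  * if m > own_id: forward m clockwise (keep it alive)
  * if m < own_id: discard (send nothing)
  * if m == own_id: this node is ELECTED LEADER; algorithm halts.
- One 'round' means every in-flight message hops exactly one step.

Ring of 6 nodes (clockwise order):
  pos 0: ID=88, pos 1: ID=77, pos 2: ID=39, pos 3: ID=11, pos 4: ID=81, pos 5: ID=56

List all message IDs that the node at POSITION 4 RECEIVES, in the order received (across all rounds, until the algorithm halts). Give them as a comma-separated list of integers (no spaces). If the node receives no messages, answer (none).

Answer: 11,39,77,88

Derivation:
Round 1: pos1(id77) recv 88: fwd; pos2(id39) recv 77: fwd; pos3(id11) recv 39: fwd; pos4(id81) recv 11: drop; pos5(id56) recv 81: fwd; pos0(id88) recv 56: drop
Round 2: pos2(id39) recv 88: fwd; pos3(id11) recv 77: fwd; pos4(id81) recv 39: drop; pos0(id88) recv 81: drop
Round 3: pos3(id11) recv 88: fwd; pos4(id81) recv 77: drop
Round 4: pos4(id81) recv 88: fwd
Round 5: pos5(id56) recv 88: fwd
Round 6: pos0(id88) recv 88: ELECTED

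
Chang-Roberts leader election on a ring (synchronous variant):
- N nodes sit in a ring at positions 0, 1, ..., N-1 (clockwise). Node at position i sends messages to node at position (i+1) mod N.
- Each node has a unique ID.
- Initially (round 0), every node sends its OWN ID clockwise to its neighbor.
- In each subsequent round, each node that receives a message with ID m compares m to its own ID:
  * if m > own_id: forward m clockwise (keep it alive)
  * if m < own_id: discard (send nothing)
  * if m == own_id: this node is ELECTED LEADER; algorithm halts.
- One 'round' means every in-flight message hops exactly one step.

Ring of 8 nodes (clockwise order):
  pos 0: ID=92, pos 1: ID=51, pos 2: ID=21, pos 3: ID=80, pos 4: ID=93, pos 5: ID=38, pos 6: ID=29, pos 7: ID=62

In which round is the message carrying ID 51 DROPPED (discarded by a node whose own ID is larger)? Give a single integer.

Round 1: pos1(id51) recv 92: fwd; pos2(id21) recv 51: fwd; pos3(id80) recv 21: drop; pos4(id93) recv 80: drop; pos5(id38) recv 93: fwd; pos6(id29) recv 38: fwd; pos7(id62) recv 29: drop; pos0(id92) recv 62: drop
Round 2: pos2(id21) recv 92: fwd; pos3(id80) recv 51: drop; pos6(id29) recv 93: fwd; pos7(id62) recv 38: drop
Round 3: pos3(id80) recv 92: fwd; pos7(id62) recv 93: fwd
Round 4: pos4(id93) recv 92: drop; pos0(id92) recv 93: fwd
Round 5: pos1(id51) recv 93: fwd
Round 6: pos2(id21) recv 93: fwd
Round 7: pos3(id80) recv 93: fwd
Round 8: pos4(id93) recv 93: ELECTED
Message ID 51 originates at pos 1; dropped at pos 3 in round 2

Answer: 2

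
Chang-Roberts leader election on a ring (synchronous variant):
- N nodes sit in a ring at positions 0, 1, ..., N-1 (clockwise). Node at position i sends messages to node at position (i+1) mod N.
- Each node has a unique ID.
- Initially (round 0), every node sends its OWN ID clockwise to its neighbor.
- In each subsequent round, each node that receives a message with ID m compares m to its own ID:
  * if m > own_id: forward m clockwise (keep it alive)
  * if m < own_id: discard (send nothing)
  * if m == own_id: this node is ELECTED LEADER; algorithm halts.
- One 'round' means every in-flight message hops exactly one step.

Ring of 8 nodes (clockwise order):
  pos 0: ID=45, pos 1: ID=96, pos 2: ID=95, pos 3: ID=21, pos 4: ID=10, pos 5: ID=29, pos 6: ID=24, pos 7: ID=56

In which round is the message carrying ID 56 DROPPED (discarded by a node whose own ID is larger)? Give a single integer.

Answer: 2

Derivation:
Round 1: pos1(id96) recv 45: drop; pos2(id95) recv 96: fwd; pos3(id21) recv 95: fwd; pos4(id10) recv 21: fwd; pos5(id29) recv 10: drop; pos6(id24) recv 29: fwd; pos7(id56) recv 24: drop; pos0(id45) recv 56: fwd
Round 2: pos3(id21) recv 96: fwd; pos4(id10) recv 95: fwd; pos5(id29) recv 21: drop; pos7(id56) recv 29: drop; pos1(id96) recv 56: drop
Round 3: pos4(id10) recv 96: fwd; pos5(id29) recv 95: fwd
Round 4: pos5(id29) recv 96: fwd; pos6(id24) recv 95: fwd
Round 5: pos6(id24) recv 96: fwd; pos7(id56) recv 95: fwd
Round 6: pos7(id56) recv 96: fwd; pos0(id45) recv 95: fwd
Round 7: pos0(id45) recv 96: fwd; pos1(id96) recv 95: drop
Round 8: pos1(id96) recv 96: ELECTED
Message ID 56 originates at pos 7; dropped at pos 1 in round 2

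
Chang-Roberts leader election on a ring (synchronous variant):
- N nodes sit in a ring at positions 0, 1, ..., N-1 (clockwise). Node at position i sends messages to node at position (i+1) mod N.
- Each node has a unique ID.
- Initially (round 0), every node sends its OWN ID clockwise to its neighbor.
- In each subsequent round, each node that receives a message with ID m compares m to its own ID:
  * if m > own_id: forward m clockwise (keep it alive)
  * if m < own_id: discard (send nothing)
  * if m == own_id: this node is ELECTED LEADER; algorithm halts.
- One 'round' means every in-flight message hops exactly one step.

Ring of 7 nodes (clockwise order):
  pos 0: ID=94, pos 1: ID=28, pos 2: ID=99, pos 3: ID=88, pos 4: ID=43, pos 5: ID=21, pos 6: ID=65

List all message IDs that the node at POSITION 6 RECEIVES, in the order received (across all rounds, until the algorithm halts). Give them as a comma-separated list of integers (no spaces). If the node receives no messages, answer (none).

Answer: 21,43,88,99

Derivation:
Round 1: pos1(id28) recv 94: fwd; pos2(id99) recv 28: drop; pos3(id88) recv 99: fwd; pos4(id43) recv 88: fwd; pos5(id21) recv 43: fwd; pos6(id65) recv 21: drop; pos0(id94) recv 65: drop
Round 2: pos2(id99) recv 94: drop; pos4(id43) recv 99: fwd; pos5(id21) recv 88: fwd; pos6(id65) recv 43: drop
Round 3: pos5(id21) recv 99: fwd; pos6(id65) recv 88: fwd
Round 4: pos6(id65) recv 99: fwd; pos0(id94) recv 88: drop
Round 5: pos0(id94) recv 99: fwd
Round 6: pos1(id28) recv 99: fwd
Round 7: pos2(id99) recv 99: ELECTED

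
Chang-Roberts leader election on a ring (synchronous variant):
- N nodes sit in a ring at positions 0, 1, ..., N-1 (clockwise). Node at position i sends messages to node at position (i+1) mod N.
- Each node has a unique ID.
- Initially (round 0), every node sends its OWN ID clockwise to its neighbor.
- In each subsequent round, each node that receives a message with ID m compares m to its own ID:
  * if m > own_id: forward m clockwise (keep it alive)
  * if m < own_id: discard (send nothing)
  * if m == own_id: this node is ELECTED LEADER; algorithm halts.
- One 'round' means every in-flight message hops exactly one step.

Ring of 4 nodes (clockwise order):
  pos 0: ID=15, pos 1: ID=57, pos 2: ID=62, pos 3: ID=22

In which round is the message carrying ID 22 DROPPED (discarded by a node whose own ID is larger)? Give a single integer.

Round 1: pos1(id57) recv 15: drop; pos2(id62) recv 57: drop; pos3(id22) recv 62: fwd; pos0(id15) recv 22: fwd
Round 2: pos0(id15) recv 62: fwd; pos1(id57) recv 22: drop
Round 3: pos1(id57) recv 62: fwd
Round 4: pos2(id62) recv 62: ELECTED
Message ID 22 originates at pos 3; dropped at pos 1 in round 2

Answer: 2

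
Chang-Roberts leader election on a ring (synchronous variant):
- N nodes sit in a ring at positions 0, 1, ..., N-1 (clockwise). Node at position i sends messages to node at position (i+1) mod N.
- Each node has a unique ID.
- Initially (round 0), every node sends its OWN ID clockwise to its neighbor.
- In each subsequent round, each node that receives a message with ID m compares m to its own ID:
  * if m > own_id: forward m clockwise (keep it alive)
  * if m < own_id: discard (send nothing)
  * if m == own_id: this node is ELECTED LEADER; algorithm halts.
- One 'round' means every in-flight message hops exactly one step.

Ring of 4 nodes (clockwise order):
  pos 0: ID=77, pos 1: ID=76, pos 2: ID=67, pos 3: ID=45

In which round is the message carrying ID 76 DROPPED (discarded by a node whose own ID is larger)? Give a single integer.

Round 1: pos1(id76) recv 77: fwd; pos2(id67) recv 76: fwd; pos3(id45) recv 67: fwd; pos0(id77) recv 45: drop
Round 2: pos2(id67) recv 77: fwd; pos3(id45) recv 76: fwd; pos0(id77) recv 67: drop
Round 3: pos3(id45) recv 77: fwd; pos0(id77) recv 76: drop
Round 4: pos0(id77) recv 77: ELECTED
Message ID 76 originates at pos 1; dropped at pos 0 in round 3

Answer: 3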